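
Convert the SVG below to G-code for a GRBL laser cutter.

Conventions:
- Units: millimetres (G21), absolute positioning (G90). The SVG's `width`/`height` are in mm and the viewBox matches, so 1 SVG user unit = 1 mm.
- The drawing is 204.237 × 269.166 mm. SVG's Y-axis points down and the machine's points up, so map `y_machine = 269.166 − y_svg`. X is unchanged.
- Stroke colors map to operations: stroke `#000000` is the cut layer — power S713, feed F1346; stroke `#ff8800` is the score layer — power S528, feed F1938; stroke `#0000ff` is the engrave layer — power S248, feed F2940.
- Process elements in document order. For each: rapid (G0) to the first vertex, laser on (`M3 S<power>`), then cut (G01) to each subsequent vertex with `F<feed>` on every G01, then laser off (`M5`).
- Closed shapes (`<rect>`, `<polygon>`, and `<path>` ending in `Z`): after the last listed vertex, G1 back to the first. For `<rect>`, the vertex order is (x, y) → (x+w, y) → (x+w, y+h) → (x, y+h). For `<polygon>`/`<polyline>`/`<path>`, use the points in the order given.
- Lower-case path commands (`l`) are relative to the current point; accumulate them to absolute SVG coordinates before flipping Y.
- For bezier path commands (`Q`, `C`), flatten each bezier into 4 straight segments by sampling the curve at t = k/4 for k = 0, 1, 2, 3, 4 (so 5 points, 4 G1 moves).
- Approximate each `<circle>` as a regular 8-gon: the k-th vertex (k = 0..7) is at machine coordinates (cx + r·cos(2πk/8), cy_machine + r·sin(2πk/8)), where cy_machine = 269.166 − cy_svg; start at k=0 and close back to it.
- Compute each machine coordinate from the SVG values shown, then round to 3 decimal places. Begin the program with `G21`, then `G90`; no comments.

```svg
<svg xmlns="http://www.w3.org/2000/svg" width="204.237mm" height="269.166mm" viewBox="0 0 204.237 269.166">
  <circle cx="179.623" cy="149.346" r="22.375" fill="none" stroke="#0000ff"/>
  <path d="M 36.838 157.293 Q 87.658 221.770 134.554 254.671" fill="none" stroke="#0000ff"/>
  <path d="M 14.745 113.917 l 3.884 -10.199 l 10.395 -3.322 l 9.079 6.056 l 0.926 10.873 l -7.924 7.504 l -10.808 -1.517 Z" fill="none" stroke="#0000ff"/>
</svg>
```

G21
G90
G0 X201.998 Y119.820
M3 S248
G01 X195.445 Y135.642 F2940
G01 X179.623 Y142.195 F2940
G01 X163.801 Y135.642 F2940
G01 X157.248 Y119.820 F2940
G01 X163.801 Y103.998 F2940
G01 X179.623 Y97.445 F2940
G01 X195.445 Y103.998 F2940
G01 X201.998 Y119.820 F2940
M5
G0 X36.838 Y111.873
M3 S248
G01 X62.003 Y81.608 F2940
G01 X86.677 Y55.290 F2940
G01 X110.861 Y32.919 F2940
G01 X134.554 Y14.495 F2940
M5
G0 X14.745 Y155.249
M3 S248
G01 X18.629 Y165.448 F2940
G01 X29.024 Y168.770 F2940
G01 X38.103 Y162.714 F2940
G01 X39.029 Y151.841 F2940
G01 X31.105 Y144.337 F2940
G01 X20.297 Y145.854 F2940
G01 X14.745 Y155.249 F2940
M5

viewBox `0 0 204.237 269.166` with mm width/height → 1 unit = 1 mm. Flip: y_m = 269.166 − y_svg.

**Shape 1** — `<circle>` circle, stroke `#0000ff` → engrave (S248, F2940). Machine vertices: (201.998,119.820) → (195.445,135.642) → (179.623,142.195) → (163.801,135.642) → (157.248,119.820) → (163.801,103.998) → (179.623,97.445) → (195.445,103.998) → (201.998,119.820). Closed: final G1 returns to the first vertex.

**Shape 2** — `<path>` quadratic bezier, stroke `#0000ff` → engrave (S248, F2940). Control points (SVG): P0=(36.838,157.293), P1=(87.658,221.770), P2=(134.554,254.671); sampled at t=k/4. Machine vertices: (36.838,111.873) → (62.003,81.608) → (86.677,55.290) → (110.861,32.919) → (134.554,14.495). Open path.

**Shape 3** — `<path>` regular polygon, stroke `#0000ff` → engrave (S248, F2940). Machine vertices: (14.745,155.249) → (18.629,165.448) → (29.024,168.770) → (38.103,162.714) → (39.029,151.841) → (31.105,144.337) → (20.297,145.854) → (14.745,155.249). Closed: final G1 returns to the first vertex.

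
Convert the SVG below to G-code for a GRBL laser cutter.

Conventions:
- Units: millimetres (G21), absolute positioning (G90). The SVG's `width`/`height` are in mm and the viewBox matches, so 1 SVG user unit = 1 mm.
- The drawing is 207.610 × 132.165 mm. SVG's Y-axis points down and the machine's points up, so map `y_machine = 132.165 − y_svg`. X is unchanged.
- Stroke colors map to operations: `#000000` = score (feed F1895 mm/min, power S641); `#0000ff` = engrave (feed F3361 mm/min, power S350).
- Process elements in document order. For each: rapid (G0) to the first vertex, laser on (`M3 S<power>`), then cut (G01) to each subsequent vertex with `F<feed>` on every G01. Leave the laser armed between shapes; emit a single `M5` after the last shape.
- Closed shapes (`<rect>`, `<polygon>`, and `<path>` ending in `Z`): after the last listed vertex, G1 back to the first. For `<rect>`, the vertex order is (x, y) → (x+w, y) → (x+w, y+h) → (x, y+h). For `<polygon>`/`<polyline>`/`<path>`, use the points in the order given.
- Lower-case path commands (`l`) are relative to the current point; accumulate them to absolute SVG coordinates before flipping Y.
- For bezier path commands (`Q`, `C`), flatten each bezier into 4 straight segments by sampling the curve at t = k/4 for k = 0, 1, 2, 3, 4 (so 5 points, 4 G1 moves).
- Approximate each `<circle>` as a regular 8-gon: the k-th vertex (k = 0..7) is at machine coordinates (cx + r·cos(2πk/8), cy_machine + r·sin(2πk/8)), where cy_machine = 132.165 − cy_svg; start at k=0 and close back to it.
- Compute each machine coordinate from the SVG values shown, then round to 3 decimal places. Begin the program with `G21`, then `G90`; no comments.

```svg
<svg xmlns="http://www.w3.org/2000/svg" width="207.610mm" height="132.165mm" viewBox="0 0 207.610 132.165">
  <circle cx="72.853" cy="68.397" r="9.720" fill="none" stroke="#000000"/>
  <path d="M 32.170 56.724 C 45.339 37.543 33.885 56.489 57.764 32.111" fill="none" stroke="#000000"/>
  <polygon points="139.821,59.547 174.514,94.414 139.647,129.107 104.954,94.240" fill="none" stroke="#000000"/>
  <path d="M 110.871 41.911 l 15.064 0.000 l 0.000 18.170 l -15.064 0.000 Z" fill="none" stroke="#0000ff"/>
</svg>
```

viewBox `0 0 207.610 132.165` with mm width/height → 1 unit = 1 mm. Flip: y_m = 132.165 − y_svg.

**Shape 1** — `<circle>` circle, stroke `#000000` → score (S641, F1895). Machine vertices: (82.573,63.768) → (79.726,70.641) → (72.853,73.488) → (65.980,70.641) → (63.133,63.768) → (65.980,56.895) → (72.853,54.048) → (79.726,56.895) → (82.573,63.768). Closed: final G1 returns to the first vertex.

**Shape 2** — `<path>` cubic bezier, stroke `#000000` → score (S641, F1895). Control points (SVG): P0=(32.170,56.724), P1=(45.339,37.543), P2=(33.885,56.489), P3=(57.764,32.111); sampled at t=k/4. Machine vertices: (32.170,75.441) → (38.367,83.951) → (40.951,85.799) → (45.543,88.621) → (57.764,100.054). Open path.

**Shape 3** — `<polygon>` regular polygon, stroke `#000000` → score (S641, F1895). Machine vertices: (139.821,72.618) → (174.514,37.751) → (139.647,3.058) → (104.954,37.925) → (139.821,72.618). Closed: final G1 returns to the first vertex.

**Shape 4** — `<path>` rectangle, stroke `#0000ff` → engrave (S350, F3361). Machine vertices: (110.871,90.254) → (125.935,90.254) → (125.935,72.084) → (110.871,72.084) → (110.871,90.254). Closed: final G1 returns to the first vertex.

G21
G90
G0 X82.573 Y63.768
M3 S641
G01 X79.726 Y70.641 F1895
G01 X72.853 Y73.488 F1895
G01 X65.980 Y70.641 F1895
G01 X63.133 Y63.768 F1895
G01 X65.980 Y56.895 F1895
G01 X72.853 Y54.048 F1895
G01 X79.726 Y56.895 F1895
G01 X82.573 Y63.768 F1895
G0 X32.170 Y75.441
M3 S641
G01 X38.367 Y83.951 F1895
G01 X40.951 Y85.799 F1895
G01 X45.543 Y88.621 F1895
G01 X57.764 Y100.054 F1895
G0 X139.821 Y72.618
M3 S641
G01 X174.514 Y37.751 F1895
G01 X139.647 Y3.058 F1895
G01 X104.954 Y37.925 F1895
G01 X139.821 Y72.618 F1895
G0 X110.871 Y90.254
M3 S350
G01 X125.935 Y90.254 F3361
G01 X125.935 Y72.084 F3361
G01 X110.871 Y72.084 F3361
G01 X110.871 Y90.254 F3361
M5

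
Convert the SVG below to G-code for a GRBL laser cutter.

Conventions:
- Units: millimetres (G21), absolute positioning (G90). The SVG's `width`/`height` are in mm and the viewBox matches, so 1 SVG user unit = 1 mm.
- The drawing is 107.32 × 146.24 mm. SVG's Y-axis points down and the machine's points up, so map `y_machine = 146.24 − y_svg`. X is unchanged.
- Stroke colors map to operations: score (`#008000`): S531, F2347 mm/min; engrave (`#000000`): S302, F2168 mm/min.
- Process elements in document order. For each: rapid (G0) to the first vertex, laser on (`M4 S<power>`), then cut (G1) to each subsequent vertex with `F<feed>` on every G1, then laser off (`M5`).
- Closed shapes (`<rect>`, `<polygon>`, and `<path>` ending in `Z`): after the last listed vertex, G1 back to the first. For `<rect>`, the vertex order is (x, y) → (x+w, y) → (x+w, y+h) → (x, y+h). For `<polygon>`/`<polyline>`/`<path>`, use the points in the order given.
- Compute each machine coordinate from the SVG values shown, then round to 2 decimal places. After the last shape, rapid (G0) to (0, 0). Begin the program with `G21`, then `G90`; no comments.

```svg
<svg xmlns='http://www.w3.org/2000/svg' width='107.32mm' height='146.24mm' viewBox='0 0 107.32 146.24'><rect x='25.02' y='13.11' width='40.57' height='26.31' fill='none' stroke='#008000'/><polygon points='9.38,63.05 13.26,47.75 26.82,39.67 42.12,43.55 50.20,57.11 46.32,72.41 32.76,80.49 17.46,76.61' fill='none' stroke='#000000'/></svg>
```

viewBox `0 0 107.32 146.24` with mm width/height → 1 unit = 1 mm. Flip: y_m = 146.24 − y_svg.

**Shape 1** — `<rect>` rectangle, stroke `#008000` → score (S531, F2347). Machine vertices: (25.02,133.13) → (65.59,133.13) → (65.59,106.82) → (25.02,106.82) → (25.02,133.13). Closed: final G1 returns to the first vertex.

**Shape 2** — `<polygon>` regular polygon, stroke `#000000` → engrave (S302, F2168). Machine vertices: (9.38,83.19) → (13.26,98.49) → (26.82,106.57) → (42.12,102.69) → (50.20,89.13) → (46.32,73.83) → (32.76,65.75) → (17.46,69.63) → (9.38,83.19). Closed: final G1 returns to the first vertex.

G21
G90
G0 X25.02 Y133.13
M4 S531
G1 X65.59 Y133.13 F2347
G1 X65.59 Y106.82 F2347
G1 X25.02 Y106.82 F2347
G1 X25.02 Y133.13 F2347
M5
G0 X9.38 Y83.19
M4 S302
G1 X13.26 Y98.49 F2168
G1 X26.82 Y106.57 F2168
G1 X42.12 Y102.69 F2168
G1 X50.20 Y89.13 F2168
G1 X46.32 Y73.83 F2168
G1 X32.76 Y65.75 F2168
G1 X17.46 Y69.63 F2168
G1 X9.38 Y83.19 F2168
M5
G0 X0.00 Y0.00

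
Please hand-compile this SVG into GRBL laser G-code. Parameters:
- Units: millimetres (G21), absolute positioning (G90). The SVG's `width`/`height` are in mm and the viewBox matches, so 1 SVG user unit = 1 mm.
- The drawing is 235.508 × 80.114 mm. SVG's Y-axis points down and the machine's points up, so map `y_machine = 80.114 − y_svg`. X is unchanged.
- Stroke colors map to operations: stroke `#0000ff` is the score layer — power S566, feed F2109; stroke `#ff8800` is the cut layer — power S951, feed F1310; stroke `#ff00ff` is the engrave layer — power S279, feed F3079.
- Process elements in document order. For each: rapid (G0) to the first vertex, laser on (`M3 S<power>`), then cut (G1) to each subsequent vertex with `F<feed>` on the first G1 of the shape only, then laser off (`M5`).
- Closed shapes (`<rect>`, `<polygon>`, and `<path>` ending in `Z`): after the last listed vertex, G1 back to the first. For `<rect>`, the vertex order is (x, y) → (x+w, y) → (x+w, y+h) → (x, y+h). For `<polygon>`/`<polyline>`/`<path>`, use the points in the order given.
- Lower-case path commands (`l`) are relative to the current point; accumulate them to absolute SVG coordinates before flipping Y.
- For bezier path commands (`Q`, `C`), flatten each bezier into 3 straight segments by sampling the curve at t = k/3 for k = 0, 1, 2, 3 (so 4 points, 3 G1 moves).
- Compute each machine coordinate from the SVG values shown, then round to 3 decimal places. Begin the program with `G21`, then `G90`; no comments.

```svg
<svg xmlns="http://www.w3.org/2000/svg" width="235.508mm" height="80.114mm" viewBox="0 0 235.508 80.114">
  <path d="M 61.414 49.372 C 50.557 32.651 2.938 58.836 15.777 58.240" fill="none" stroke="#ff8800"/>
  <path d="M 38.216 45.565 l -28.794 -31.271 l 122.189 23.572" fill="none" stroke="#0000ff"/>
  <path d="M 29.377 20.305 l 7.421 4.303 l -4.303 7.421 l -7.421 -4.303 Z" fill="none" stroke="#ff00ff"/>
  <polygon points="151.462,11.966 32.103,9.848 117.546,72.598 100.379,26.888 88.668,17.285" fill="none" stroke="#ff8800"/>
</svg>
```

G21
G90
G0 X61.414 Y30.742
M3 S951
G1 X41.904 Y35.742 F1310
G1 X19.490 Y27.624
G1 X15.777 Y21.874
M5
G0 X38.216 Y34.549
M3 S566
G1 X9.422 Y65.820 F2109
G1 X131.611 Y42.248
M5
G0 X29.377 Y59.809
M3 S279
G1 X36.798 Y55.506 F3079
G1 X32.495 Y48.085
G1 X25.074 Y52.388
G1 X29.377 Y59.809
M5
G0 X151.462 Y68.148
M3 S951
G1 X32.103 Y70.266 F1310
G1 X117.546 Y7.516
G1 X100.379 Y53.226
G1 X88.668 Y62.829
G1 X151.462 Y68.148
M5

Since the viewBox matches the mm dimensions, user units are millimetres directly. The only transform is the Y-flip y_m = 80.114 − y_svg.

Shape 1 is a cubic bezier drawn with `<path>`. Its stroke #ff8800 means cut at S951, F1310. After flipping Y the toolpath is (61.414,30.742) → (41.904,35.742) → (19.490,27.624) → (15.777,21.874).

Shape 2 is a open polyline drawn with `<path>`. Its stroke #0000ff means score at S566, F2109. After flipping Y the toolpath is (38.216,34.549) → (9.422,65.820) → (131.611,42.248).

Shape 3 is a regular polygon drawn with `<path>`. Its stroke #ff00ff means engrave at S279, F3079. After flipping Y the toolpath is (29.377,59.809) → (36.798,55.506) → (32.495,48.085) → (25.074,52.388) → (29.377,59.809), returning to the start.

Shape 4 is a closed polygon drawn with `<polygon>`. Its stroke #ff8800 means cut at S951, F1310. After flipping Y the toolpath is (151.462,68.148) → (32.103,70.266) → (117.546,7.516) → (100.379,53.226) → (88.668,62.829) → (151.462,68.148), returning to the start.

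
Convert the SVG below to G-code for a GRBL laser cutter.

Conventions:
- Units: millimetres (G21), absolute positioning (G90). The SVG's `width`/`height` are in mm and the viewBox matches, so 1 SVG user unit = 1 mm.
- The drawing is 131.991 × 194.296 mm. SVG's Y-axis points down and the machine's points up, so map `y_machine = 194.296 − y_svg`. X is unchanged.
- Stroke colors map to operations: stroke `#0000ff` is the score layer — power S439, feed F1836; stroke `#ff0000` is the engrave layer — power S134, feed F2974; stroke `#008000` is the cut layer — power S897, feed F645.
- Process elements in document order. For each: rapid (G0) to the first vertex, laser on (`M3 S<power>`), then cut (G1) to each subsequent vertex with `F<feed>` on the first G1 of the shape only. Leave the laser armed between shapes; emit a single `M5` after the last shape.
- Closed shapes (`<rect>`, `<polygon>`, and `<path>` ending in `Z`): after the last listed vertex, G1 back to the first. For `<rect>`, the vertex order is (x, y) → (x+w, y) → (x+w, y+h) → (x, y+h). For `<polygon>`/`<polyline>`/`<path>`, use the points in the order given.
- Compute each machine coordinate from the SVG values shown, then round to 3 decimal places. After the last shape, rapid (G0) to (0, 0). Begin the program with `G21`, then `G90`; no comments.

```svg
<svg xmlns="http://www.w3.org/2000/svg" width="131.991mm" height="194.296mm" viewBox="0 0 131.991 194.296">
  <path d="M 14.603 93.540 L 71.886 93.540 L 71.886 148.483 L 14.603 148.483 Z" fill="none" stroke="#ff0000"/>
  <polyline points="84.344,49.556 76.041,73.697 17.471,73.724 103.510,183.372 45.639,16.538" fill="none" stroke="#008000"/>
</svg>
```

1 u = 1 mm; y_m = 194.296 − y.

[1] `<path>` rectangle, #ff0000→engrave S134 F2974: (14.603,100.756) → (71.886,100.756) → (71.886,45.813) → (14.603,45.813) → (14.603,100.756) (closed)

[2] `<polyline>` open polyline, #008000→cut S897 F645: (84.344,144.740) → (76.041,120.599) → (17.471,120.572) → (103.510,10.924) → (45.639,177.758)

G21
G90
G0 X14.603 Y100.756
M3 S134
G1 X71.886 Y100.756 F2974
G1 X71.886 Y45.813
G1 X14.603 Y45.813
G1 X14.603 Y100.756
G0 X84.344 Y144.740
M3 S897
G1 X76.041 Y120.599 F645
G1 X17.471 Y120.572
G1 X103.510 Y10.924
G1 X45.639 Y177.758
M5
G0 X0.000 Y0.000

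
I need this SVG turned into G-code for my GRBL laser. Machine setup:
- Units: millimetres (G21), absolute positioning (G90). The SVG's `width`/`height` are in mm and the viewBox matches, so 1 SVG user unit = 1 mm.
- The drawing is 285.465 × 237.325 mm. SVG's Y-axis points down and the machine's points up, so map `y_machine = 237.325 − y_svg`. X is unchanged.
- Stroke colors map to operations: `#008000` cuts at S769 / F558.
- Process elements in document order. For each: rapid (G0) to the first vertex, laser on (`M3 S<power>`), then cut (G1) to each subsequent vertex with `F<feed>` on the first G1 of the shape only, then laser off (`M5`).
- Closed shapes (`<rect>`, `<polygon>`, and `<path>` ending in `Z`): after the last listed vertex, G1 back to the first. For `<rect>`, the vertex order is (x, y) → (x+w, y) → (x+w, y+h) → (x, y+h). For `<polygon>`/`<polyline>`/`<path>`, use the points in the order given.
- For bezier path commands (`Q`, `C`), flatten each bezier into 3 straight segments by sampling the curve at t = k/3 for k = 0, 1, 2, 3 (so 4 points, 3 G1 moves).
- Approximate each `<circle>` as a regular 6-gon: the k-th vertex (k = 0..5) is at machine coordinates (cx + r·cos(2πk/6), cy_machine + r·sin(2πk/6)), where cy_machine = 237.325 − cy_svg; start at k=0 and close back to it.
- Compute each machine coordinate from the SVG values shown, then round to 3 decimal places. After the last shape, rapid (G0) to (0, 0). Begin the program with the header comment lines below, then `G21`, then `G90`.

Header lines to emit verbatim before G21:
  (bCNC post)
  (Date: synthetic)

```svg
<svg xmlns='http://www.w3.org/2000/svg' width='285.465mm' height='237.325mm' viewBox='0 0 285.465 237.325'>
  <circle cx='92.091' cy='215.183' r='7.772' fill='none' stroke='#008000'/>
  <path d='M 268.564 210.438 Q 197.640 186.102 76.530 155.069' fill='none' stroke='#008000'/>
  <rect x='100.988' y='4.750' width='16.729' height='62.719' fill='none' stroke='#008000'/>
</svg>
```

viewBox `0 0 285.465 237.325` with mm width/height → 1 unit = 1 mm. Flip: y_m = 237.325 − y_svg.

**Shape 1** — `<circle>` circle, stroke `#008000` → cut (S769, F558). Machine vertices: (99.863,22.142) → (95.977,28.873) → (88.205,28.873) → (84.319,22.142) → (88.205,15.411) → (95.977,15.411) → (99.863,22.142). Closed: final G1 returns to the first vertex.

**Shape 2** — `<path>` quadratic bezier, stroke `#008000` → cut (S769, F558). Control points (SVG): P0=(268.564,210.438), P1=(197.640,186.102), P2=(76.530,155.069); sampled at t=k/3. Machine vertices: (268.564,26.887) → (215.705,43.855) → (151.694,62.311) → (76.530,82.256). Open path.

**Shape 3** — `<rect>` rectangle, stroke `#008000` → cut (S769, F558). Machine vertices: (100.988,232.575) → (117.717,232.575) → (117.717,169.856) → (100.988,169.856) → (100.988,232.575). Closed: final G1 returns to the first vertex.

(bCNC post)
(Date: synthetic)
G21
G90
G0 X99.863 Y22.142
M3 S769
G1 X95.977 Y28.873 F558
G1 X88.205 Y28.873
G1 X84.319 Y22.142
G1 X88.205 Y15.411
G1 X95.977 Y15.411
G1 X99.863 Y22.142
M5
G0 X268.564 Y26.887
M3 S769
G1 X215.705 Y43.855 F558
G1 X151.694 Y62.311
G1 X76.530 Y82.256
M5
G0 X100.988 Y232.575
M3 S769
G1 X117.717 Y232.575 F558
G1 X117.717 Y169.856
G1 X100.988 Y169.856
G1 X100.988 Y232.575
M5
G0 X0.000 Y0.000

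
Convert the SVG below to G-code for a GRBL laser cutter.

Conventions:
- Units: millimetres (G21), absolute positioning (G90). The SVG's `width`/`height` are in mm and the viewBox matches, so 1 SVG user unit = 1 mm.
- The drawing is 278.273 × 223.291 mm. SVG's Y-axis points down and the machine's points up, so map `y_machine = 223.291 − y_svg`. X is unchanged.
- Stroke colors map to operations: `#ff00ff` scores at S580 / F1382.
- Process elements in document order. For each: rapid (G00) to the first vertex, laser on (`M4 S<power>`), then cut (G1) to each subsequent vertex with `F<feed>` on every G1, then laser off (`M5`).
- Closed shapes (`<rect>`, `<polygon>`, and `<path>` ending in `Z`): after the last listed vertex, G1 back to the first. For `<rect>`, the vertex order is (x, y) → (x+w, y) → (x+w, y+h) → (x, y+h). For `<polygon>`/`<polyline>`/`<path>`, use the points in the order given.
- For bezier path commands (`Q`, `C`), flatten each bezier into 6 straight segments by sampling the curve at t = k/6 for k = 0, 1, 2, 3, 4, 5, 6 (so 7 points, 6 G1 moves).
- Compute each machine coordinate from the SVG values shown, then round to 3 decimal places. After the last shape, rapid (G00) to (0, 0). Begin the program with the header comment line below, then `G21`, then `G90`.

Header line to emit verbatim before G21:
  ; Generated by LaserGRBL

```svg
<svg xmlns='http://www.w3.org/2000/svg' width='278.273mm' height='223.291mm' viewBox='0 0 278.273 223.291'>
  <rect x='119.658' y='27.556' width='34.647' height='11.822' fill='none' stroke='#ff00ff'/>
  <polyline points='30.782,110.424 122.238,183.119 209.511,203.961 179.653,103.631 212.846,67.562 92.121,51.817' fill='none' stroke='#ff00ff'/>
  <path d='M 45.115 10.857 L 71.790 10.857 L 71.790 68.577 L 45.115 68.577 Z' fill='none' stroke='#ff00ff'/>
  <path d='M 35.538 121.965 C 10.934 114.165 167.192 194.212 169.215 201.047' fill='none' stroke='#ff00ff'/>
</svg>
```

; Generated by LaserGRBL
G21
G90
G00 X119.658 Y195.735
M4 S580
G1 X154.305 Y195.735 F1382
G1 X154.305 Y183.913 F1382
G1 X119.658 Y183.913 F1382
G1 X119.658 Y195.735 F1382
M5
G00 X30.782 Y112.867
M4 S580
G1 X122.238 Y40.172 F1382
G1 X209.511 Y19.330 F1382
G1 X179.653 Y119.660 F1382
G1 X212.846 Y155.729 F1382
G1 X92.121 Y171.474 F1382
M5
G00 X45.115 Y212.434
M4 S580
G1 X71.790 Y212.434 F1382
G1 X71.790 Y154.714 F1382
G1 X45.115 Y154.714 F1382
G1 X45.115 Y212.434 F1382
M5
G00 X35.538 Y101.326
M4 S580
G1 X36.756 Y98.651 F1382
G1 X58.810 Y85.809 F1382
G1 X92.391 Y67.273 F1382
G1 X128.191 Y47.518 F1382
G1 X156.902 Y31.017 F1382
G1 X169.215 Y22.244 F1382
M5
G00 X0.000 Y0.000

Since the viewBox matches the mm dimensions, user units are millimetres directly. The only transform is the Y-flip y_m = 223.291 − y_svg.

Shape 1 is a rectangle drawn with `<rect>`. Its stroke #ff00ff means score at S580, F1382. After flipping Y the toolpath is (119.658,195.735) → (154.305,195.735) → (154.305,183.913) → (119.658,183.913) → (119.658,195.735), returning to the start.

Shape 2 is a open polyline drawn with `<polyline>`. Its stroke #ff00ff means score at S580, F1382. After flipping Y the toolpath is (30.782,112.867) → (122.238,40.172) → (209.511,19.330) → (179.653,119.660) → (212.846,155.729) → (92.121,171.474).

Shape 3 is a rectangle drawn with `<path>`. Its stroke #ff00ff means score at S580, F1382. After flipping Y the toolpath is (45.115,212.434) → (71.790,212.434) → (71.790,154.714) → (45.115,154.714) → (45.115,212.434), returning to the start.

Shape 4 is a cubic bezier drawn with `<path>`. Its stroke #ff00ff means score at S580, F1382. After flipping Y the toolpath is (35.538,101.326) → (36.756,98.651) → (58.810,85.809) → (92.391,67.273) → (128.191,47.518) → (156.902,31.017) → (169.215,22.244).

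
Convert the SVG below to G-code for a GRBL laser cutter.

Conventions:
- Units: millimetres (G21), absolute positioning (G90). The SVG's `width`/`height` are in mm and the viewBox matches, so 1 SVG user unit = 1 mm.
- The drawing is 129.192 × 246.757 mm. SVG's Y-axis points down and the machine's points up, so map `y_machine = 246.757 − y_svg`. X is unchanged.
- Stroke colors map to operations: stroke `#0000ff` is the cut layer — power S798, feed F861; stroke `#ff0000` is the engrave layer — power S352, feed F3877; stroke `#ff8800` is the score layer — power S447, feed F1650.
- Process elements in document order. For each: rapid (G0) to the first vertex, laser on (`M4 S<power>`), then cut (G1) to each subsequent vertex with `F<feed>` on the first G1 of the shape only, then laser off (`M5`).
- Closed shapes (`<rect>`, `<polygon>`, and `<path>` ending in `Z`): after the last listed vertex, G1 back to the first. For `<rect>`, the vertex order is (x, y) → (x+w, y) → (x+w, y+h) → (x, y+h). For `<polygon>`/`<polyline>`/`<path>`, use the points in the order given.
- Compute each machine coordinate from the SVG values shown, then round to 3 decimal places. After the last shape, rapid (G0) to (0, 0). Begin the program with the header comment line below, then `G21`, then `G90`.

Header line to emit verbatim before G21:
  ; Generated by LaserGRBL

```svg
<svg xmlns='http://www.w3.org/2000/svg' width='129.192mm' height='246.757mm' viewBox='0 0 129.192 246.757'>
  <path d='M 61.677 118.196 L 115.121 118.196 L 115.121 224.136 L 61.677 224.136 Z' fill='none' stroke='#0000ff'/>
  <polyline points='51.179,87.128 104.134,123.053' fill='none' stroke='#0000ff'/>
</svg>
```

; Generated by LaserGRBL
G21
G90
G0 X61.677 Y128.561
M4 S798
G1 X115.121 Y128.561 F861
G1 X115.121 Y22.621
G1 X61.677 Y22.621
G1 X61.677 Y128.561
M5
G0 X51.179 Y159.629
M4 S798
G1 X104.134 Y123.704 F861
M5
G0 X0.000 Y0.000

1 u = 1 mm; y_m = 246.757 − y.

[1] `<path>` rectangle, #0000ff→cut S798 F861: (61.677,128.561) → (115.121,128.561) → (115.121,22.621) → (61.677,22.621) → (61.677,128.561) (closed)

[2] `<polyline>` line segment, #0000ff→cut S798 F861: (51.179,159.629) → (104.134,123.704)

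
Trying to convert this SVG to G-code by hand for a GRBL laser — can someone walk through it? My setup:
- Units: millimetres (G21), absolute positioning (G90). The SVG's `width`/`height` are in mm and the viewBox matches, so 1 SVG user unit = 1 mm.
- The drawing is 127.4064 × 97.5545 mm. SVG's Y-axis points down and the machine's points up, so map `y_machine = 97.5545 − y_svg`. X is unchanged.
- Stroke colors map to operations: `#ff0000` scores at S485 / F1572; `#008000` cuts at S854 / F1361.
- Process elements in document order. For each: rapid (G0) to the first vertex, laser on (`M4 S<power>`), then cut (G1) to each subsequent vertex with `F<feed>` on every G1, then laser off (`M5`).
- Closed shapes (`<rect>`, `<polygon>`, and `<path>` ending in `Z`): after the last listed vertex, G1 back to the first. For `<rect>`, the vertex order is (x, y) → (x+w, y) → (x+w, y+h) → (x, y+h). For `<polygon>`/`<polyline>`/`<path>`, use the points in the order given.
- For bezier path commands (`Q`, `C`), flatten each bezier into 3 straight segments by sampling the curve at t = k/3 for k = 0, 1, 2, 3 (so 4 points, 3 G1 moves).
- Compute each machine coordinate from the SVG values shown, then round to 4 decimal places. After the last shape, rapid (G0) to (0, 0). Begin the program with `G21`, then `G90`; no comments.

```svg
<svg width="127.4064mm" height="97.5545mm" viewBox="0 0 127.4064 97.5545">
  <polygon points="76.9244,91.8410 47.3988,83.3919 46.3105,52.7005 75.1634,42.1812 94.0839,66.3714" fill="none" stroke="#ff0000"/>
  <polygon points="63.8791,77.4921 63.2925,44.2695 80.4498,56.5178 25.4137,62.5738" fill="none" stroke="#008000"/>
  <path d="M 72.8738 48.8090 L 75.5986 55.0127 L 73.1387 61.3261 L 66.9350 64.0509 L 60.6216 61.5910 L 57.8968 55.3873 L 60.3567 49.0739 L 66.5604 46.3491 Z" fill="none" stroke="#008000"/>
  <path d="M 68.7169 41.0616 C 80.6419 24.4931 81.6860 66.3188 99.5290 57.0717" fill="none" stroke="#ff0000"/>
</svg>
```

Since the viewBox matches the mm dimensions, user units are millimetres directly. The only transform is the Y-flip y_m = 97.5545 − y_svg.

Shape 1 is a regular polygon drawn with `<polygon>`. Its stroke #ff0000 means score at S485, F1572. After flipping Y the toolpath is (76.9244,5.7135) → (47.3988,14.1626) → (46.3105,44.8540) → (75.1634,55.3733) → (94.0839,31.1831) → (76.9244,5.7135), returning to the start.

Shape 2 is a closed polygon drawn with `<polygon>`. Its stroke #008000 means cut at S854, F1361. After flipping Y the toolpath is (63.8791,20.0624) → (63.2925,53.2850) → (80.4498,41.0367) → (25.4137,34.9807) → (63.8791,20.0624), returning to the start.

Shape 3 is a regular polygon drawn with `<path>`. Its stroke #008000 means cut at S854, F1361. After flipping Y the toolpath is (72.8738,48.7455) → (75.5986,42.5418) → (73.1387,36.2284) → (66.9350,33.5036) → (60.6216,35.9635) → (57.8968,42.1672) → (60.3567,48.4806) → (66.5604,51.2054) → (72.8738,48.7455), returning to the start.

Shape 4 is a cubic bezier drawn with `<path>`. Its stroke #ff0000 means score at S485, F1572. After flipping Y the toolpath is (68.7169,56.4929) → (78.0401,57.6510) → (86.2605,44.2056) → (99.5290,40.4828).

G21
G90
G0 X76.9244 Y5.7135
M4 S485
G1 X47.3988 Y14.1626 F1572
G1 X46.3105 Y44.8540 F1572
G1 X75.1634 Y55.3733 F1572
G1 X94.0839 Y31.1831 F1572
G1 X76.9244 Y5.7135 F1572
M5
G0 X63.8791 Y20.0624
M4 S854
G1 X63.2925 Y53.2850 F1361
G1 X80.4498 Y41.0367 F1361
G1 X25.4137 Y34.9807 F1361
G1 X63.8791 Y20.0624 F1361
M5
G0 X72.8738 Y48.7455
M4 S854
G1 X75.5986 Y42.5418 F1361
G1 X73.1387 Y36.2284 F1361
G1 X66.9350 Y33.5036 F1361
G1 X60.6216 Y35.9635 F1361
G1 X57.8968 Y42.1672 F1361
G1 X60.3567 Y48.4806 F1361
G1 X66.5604 Y51.2054 F1361
G1 X72.8738 Y48.7455 F1361
M5
G0 X68.7169 Y56.4929
M4 S485
G1 X78.0401 Y57.6510 F1572
G1 X86.2605 Y44.2056 F1572
G1 X99.5290 Y40.4828 F1572
M5
G0 X0.0000 Y0.0000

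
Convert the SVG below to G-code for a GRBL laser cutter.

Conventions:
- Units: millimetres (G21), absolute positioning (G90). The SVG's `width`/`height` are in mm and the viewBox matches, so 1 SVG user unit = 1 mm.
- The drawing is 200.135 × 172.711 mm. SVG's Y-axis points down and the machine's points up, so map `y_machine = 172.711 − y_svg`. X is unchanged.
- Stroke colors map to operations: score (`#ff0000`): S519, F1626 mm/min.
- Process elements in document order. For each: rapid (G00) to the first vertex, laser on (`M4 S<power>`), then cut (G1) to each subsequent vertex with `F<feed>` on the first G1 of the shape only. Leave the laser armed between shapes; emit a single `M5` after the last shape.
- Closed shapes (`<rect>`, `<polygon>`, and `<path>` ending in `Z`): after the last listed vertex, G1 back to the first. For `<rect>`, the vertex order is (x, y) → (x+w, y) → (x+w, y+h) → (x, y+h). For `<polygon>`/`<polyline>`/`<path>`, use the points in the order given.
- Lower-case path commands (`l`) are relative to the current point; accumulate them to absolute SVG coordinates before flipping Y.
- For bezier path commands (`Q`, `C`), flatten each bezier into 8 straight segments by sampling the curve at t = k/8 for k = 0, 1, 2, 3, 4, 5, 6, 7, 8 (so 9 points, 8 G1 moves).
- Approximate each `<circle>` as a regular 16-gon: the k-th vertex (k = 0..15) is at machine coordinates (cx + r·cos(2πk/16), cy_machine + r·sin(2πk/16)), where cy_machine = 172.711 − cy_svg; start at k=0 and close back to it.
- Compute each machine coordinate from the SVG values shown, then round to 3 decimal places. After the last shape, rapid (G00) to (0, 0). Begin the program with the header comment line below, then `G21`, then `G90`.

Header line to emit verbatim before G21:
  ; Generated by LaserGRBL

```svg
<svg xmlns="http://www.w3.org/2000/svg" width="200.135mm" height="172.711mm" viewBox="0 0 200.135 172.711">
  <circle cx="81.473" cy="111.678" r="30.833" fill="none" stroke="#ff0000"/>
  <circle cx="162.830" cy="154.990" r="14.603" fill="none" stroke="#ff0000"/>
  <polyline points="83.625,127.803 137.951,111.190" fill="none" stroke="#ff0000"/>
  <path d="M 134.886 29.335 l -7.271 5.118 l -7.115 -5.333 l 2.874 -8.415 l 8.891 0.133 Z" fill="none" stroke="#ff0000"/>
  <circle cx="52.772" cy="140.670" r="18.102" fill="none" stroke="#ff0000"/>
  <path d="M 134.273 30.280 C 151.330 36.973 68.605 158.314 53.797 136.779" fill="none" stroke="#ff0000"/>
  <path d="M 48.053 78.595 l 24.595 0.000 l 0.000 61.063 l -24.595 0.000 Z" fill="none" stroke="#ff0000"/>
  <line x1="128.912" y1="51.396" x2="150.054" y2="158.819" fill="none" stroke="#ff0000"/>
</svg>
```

viewBox `0 0 200.135 172.711` with mm width/height → 1 unit = 1 mm. Flip: y_m = 172.711 − y_svg.

**Shape 1** — `<circle>` circle, stroke `#ff0000` → score (S519, F1626). Machine vertices: (112.306,61.033) → (109.959,72.832) → (103.275,82.835) → (93.272,89.519) → (81.473,91.866) → (69.674,89.519) → (59.671,82.835) → (52.987,72.832) → (50.640,61.033) → (52.987,49.234) → (59.671,39.231) → (69.674,32.547) → (81.473,30.200) → (93.272,32.547) → (103.275,39.231) → (109.959,49.234) → (112.306,61.033). Closed: final G1 returns to the first vertex.

**Shape 2** — `<circle>` circle, stroke `#ff0000` → score (S519, F1626). Machine vertices: (177.433,17.721) → (176.321,23.309) → (173.156,28.047) → (168.418,31.212) → (162.830,32.324) → (157.242,31.212) → (152.504,28.047) → (149.339,23.309) → (148.227,17.721) → (149.339,12.133) → (152.504,7.395) → (157.242,4.230) → (162.830,3.118) → (168.418,4.230) → (173.156,7.395) → (176.321,12.133) → (177.433,17.721). Closed: final G1 returns to the first vertex.

**Shape 3** — `<polyline>` line segment, stroke `#ff0000` → score (S519, F1626). Machine vertices: (83.625,44.908) → (137.951,61.521). Open path.

**Shape 4** — `<path>` regular polygon, stroke `#ff0000` → score (S519, F1626). Machine vertices: (134.886,143.376) → (127.615,138.258) → (120.500,143.591) → (123.374,152.006) → (132.265,151.873) → (134.886,143.376). Closed: final G1 returns to the first vertex.

**Shape 5** — `<circle>` circle, stroke `#ff0000` → score (S519, F1626). Machine vertices: (70.874,32.041) → (69.496,38.968) → (65.572,44.841) → (59.699,48.765) → (52.772,50.143) → (45.845,48.765) → (39.972,44.841) → (36.048,38.968) → (34.670,32.041) → (36.048,25.114) → (39.972,19.241) → (45.845,15.317) → (52.772,13.939) → (59.699,15.317) → (65.572,19.241) → (69.496,25.114) → (70.874,32.041). Closed: final G1 returns to the first vertex.

**Shape 6** — `<path>` cubic bezier, stroke `#ff0000` → score (S519, F1626). Control points (SVG): P0=(134.273,30.280), P1=(151.330,36.973), P2=(68.605,158.314), P3=(53.797,136.779); sampled at t=k/8. Machine vertices: (134.273,142.431) → (136.320,135.050) → (130.977,119.939) → (120.210,100.115) → (105.984,78.596) → (90.265,58.401) → (75.017,42.546) → (62.206,34.051) → (53.797,35.932). Open path.

**Shape 7** — `<path>` rectangle, stroke `#ff0000` → score (S519, F1626). Machine vertices: (48.053,94.116) → (72.648,94.116) → (72.648,33.053) → (48.053,33.053) → (48.053,94.116). Closed: final G1 returns to the first vertex.

**Shape 8** — `<line>` line segment, stroke `#ff0000` → score (S519, F1626). Machine vertices: (128.912,121.315) → (150.054,13.892). Open path.

; Generated by LaserGRBL
G21
G90
G00 X112.306 Y61.033
M4 S519
G1 X109.959 Y72.832 F1626
G1 X103.275 Y82.835
G1 X93.272 Y89.519
G1 X81.473 Y91.866
G1 X69.674 Y89.519
G1 X59.671 Y82.835
G1 X52.987 Y72.832
G1 X50.640 Y61.033
G1 X52.987 Y49.234
G1 X59.671 Y39.231
G1 X69.674 Y32.547
G1 X81.473 Y30.200
G1 X93.272 Y32.547
G1 X103.275 Y39.231
G1 X109.959 Y49.234
G1 X112.306 Y61.033
G00 X177.433 Y17.721
M4 S519
G1 X176.321 Y23.309 F1626
G1 X173.156 Y28.047
G1 X168.418 Y31.212
G1 X162.830 Y32.324
G1 X157.242 Y31.212
G1 X152.504 Y28.047
G1 X149.339 Y23.309
G1 X148.227 Y17.721
G1 X149.339 Y12.133
G1 X152.504 Y7.395
G1 X157.242 Y4.230
G1 X162.830 Y3.118
G1 X168.418 Y4.230
G1 X173.156 Y7.395
G1 X176.321 Y12.133
G1 X177.433 Y17.721
G00 X83.625 Y44.908
M4 S519
G1 X137.951 Y61.521 F1626
G00 X134.886 Y143.376
M4 S519
G1 X127.615 Y138.258 F1626
G1 X120.500 Y143.591
G1 X123.374 Y152.006
G1 X132.265 Y151.873
G1 X134.886 Y143.376
G00 X70.874 Y32.041
M4 S519
G1 X69.496 Y38.968 F1626
G1 X65.572 Y44.841
G1 X59.699 Y48.765
G1 X52.772 Y50.143
G1 X45.845 Y48.765
G1 X39.972 Y44.841
G1 X36.048 Y38.968
G1 X34.670 Y32.041
G1 X36.048 Y25.114
G1 X39.972 Y19.241
G1 X45.845 Y15.317
G1 X52.772 Y13.939
G1 X59.699 Y15.317
G1 X65.572 Y19.241
G1 X69.496 Y25.114
G1 X70.874 Y32.041
G00 X134.273 Y142.431
M4 S519
G1 X136.320 Y135.050 F1626
G1 X130.977 Y119.939
G1 X120.210 Y100.115
G1 X105.984 Y78.596
G1 X90.265 Y58.401
G1 X75.017 Y42.546
G1 X62.206 Y34.051
G1 X53.797 Y35.932
G00 X48.053 Y94.116
M4 S519
G1 X72.648 Y94.116 F1626
G1 X72.648 Y33.053
G1 X48.053 Y33.053
G1 X48.053 Y94.116
G00 X128.912 Y121.315
M4 S519
G1 X150.054 Y13.892 F1626
M5
G00 X0.000 Y0.000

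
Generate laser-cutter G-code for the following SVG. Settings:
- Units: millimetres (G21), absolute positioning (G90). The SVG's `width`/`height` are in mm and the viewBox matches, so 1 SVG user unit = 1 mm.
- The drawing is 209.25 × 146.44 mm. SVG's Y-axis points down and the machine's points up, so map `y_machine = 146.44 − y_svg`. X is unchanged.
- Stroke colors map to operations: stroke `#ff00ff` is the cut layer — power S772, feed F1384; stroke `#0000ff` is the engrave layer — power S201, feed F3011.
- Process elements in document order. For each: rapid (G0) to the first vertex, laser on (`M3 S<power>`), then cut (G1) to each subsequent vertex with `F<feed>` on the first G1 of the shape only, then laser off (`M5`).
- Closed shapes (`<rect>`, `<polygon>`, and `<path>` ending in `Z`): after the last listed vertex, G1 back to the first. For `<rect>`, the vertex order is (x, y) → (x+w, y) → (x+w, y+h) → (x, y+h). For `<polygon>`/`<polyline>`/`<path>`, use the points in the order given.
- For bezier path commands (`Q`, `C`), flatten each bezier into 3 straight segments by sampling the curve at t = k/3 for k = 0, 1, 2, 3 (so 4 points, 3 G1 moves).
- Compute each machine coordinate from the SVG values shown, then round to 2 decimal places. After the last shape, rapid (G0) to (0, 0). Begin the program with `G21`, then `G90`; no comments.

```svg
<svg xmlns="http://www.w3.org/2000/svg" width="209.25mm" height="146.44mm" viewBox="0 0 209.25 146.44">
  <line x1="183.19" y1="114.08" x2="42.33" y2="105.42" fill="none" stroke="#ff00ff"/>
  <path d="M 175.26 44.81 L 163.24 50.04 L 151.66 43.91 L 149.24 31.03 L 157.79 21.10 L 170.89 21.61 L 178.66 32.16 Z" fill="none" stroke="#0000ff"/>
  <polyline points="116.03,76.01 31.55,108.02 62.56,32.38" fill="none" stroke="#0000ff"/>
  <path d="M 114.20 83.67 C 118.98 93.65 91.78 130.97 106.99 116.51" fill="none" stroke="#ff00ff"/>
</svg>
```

G21
G90
G0 X183.19 Y32.36
M3 S772
G1 X42.33 Y41.02 F1384
M5
G0 X175.26 Y101.63
M3 S201
G1 X163.24 Y96.40 F3011
G1 X151.66 Y102.53
G1 X149.24 Y115.41
G1 X157.79 Y125.34
G1 X170.89 Y124.83
G1 X178.66 Y114.28
G1 X175.26 Y101.63
M5
G0 X116.03 Y70.43
M3 S201
G1 X31.55 Y38.42 F3011
G1 X62.56 Y114.06
M5
G0 X114.20 Y62.77
M3 S772
G1 X111.08 Y46.61 F1384
G1 X103.16 Y29.80
G1 X106.99 Y29.93
M5
G0 X0.00 Y0.00

Since the viewBox matches the mm dimensions, user units are millimetres directly. The only transform is the Y-flip y_m = 146.44 − y_svg.

Shape 1 is a line segment drawn with `<line>`. Its stroke #ff00ff means cut at S772, F1384. After flipping Y the toolpath is (183.19,32.36) → (42.33,41.02).

Shape 2 is a regular polygon drawn with `<path>`. Its stroke #0000ff means engrave at S201, F3011. After flipping Y the toolpath is (175.26,101.63) → (163.24,96.40) → (151.66,102.53) → (149.24,115.41) → (157.79,125.34) → (170.89,124.83) → (178.66,114.28) → (175.26,101.63), returning to the start.

Shape 3 is a open polyline drawn with `<polyline>`. Its stroke #0000ff means engrave at S201, F3011. After flipping Y the toolpath is (116.03,70.43) → (31.55,38.42) → (62.56,114.06).

Shape 4 is a cubic bezier drawn with `<path>`. Its stroke #ff00ff means cut at S772, F1384. After flipping Y the toolpath is (114.20,62.77) → (111.08,46.61) → (103.16,29.80) → (106.99,29.93).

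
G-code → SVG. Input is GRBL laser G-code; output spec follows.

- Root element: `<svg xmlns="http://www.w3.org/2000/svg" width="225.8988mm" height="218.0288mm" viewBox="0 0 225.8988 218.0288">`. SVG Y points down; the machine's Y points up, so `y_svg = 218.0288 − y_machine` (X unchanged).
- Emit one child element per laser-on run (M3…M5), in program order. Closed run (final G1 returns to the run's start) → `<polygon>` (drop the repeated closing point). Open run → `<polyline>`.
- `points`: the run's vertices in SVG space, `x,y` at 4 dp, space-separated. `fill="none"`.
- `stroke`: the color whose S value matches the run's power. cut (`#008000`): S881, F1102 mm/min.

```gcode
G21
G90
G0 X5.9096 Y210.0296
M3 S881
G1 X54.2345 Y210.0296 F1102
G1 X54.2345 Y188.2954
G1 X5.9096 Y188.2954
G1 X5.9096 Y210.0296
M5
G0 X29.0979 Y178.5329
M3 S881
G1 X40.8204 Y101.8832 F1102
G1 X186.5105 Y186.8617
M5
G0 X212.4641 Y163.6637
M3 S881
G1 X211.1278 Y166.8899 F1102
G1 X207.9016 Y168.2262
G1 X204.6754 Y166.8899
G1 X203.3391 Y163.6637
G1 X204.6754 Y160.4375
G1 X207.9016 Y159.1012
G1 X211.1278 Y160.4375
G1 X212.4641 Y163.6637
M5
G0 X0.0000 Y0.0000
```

y_svg = 218.0288 − y_m. Every run uses S881, so all elements get stroke `#008000` (cut).

[1] closed run; points: 5.9096,7.9992 54.2345,7.9992 54.2345,29.7334 5.9096,29.7334

[2] open run; points: 29.0979,39.4959 40.8204,116.1456 186.5105,31.1671

[3] closed run; points: 212.4641,54.3651 211.1278,51.1389 207.9016,49.8026 204.6754,51.1389 203.3391,54.3651 204.6754,57.5913 207.9016,58.9276 211.1278,57.5913

<svg xmlns="http://www.w3.org/2000/svg" width="225.8988mm" height="218.0288mm" viewBox="0 0 225.8988 218.0288">
  <polygon points="5.9096,7.9992 54.2345,7.9992 54.2345,29.7334 5.9096,29.7334" fill="none" stroke="#008000"/>
  <polyline points="29.0979,39.4959 40.8204,116.1456 186.5105,31.1671" fill="none" stroke="#008000"/>
  <polygon points="212.4641,54.3651 211.1278,51.1389 207.9016,49.8026 204.6754,51.1389 203.3391,54.3651 204.6754,57.5913 207.9016,58.9276 211.1278,57.5913" fill="none" stroke="#008000"/>
</svg>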